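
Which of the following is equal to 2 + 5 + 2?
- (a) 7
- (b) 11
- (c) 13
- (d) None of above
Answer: d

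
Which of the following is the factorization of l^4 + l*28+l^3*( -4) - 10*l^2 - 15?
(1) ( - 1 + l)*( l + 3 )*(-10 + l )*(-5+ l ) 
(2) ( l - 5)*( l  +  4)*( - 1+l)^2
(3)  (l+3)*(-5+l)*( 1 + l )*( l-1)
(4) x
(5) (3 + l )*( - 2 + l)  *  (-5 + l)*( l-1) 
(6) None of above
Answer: 6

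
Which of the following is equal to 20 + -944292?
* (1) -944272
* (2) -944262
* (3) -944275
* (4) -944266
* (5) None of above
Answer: 1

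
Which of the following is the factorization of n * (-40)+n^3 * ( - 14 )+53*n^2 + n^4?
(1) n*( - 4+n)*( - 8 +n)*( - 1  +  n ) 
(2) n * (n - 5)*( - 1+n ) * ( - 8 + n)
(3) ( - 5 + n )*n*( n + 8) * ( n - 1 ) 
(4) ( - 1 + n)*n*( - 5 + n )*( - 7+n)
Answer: 2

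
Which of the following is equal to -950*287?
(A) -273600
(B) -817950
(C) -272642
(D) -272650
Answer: D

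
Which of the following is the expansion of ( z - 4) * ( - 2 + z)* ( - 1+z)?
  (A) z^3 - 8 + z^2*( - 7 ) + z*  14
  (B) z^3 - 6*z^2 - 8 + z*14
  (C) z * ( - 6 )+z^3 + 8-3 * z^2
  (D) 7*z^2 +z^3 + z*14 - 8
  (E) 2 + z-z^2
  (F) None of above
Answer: A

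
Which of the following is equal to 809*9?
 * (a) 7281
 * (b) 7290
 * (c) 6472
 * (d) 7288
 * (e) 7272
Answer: a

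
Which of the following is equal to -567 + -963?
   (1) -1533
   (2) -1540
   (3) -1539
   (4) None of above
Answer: 4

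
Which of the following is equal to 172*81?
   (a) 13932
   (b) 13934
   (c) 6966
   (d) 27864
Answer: a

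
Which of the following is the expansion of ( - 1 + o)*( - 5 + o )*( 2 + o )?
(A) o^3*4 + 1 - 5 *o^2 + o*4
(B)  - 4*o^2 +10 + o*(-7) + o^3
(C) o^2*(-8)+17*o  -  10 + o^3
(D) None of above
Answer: B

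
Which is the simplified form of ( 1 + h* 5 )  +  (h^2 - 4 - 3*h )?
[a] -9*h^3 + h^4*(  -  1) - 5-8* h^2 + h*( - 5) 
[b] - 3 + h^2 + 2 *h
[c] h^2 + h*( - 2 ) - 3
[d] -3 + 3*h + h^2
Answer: b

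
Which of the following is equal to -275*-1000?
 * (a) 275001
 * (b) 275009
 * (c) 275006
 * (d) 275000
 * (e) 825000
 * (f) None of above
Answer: d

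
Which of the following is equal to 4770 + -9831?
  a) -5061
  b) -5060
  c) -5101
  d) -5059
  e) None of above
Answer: a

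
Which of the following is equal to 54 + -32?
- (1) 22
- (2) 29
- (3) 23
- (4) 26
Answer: 1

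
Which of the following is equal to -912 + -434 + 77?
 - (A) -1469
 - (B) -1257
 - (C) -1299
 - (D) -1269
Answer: D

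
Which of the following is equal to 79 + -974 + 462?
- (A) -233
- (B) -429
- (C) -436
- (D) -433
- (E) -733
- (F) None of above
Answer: D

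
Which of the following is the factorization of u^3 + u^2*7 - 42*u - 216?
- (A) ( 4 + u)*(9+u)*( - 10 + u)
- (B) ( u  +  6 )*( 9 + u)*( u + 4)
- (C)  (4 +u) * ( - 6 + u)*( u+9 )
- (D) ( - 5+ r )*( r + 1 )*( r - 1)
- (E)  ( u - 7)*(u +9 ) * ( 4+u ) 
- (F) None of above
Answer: C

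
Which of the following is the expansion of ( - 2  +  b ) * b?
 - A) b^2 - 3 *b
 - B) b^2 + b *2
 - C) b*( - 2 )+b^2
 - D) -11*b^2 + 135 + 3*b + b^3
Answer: C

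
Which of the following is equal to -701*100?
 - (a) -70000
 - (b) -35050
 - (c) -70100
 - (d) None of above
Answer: c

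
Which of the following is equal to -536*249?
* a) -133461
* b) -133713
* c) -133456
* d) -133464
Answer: d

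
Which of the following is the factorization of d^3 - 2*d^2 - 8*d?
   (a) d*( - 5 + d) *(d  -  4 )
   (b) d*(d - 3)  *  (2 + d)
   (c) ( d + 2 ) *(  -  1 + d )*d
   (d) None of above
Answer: d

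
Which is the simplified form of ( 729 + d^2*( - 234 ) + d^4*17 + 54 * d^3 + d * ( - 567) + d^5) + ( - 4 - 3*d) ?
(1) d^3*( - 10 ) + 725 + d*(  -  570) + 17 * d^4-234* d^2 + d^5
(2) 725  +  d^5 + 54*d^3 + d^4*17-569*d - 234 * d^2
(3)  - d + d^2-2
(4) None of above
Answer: 4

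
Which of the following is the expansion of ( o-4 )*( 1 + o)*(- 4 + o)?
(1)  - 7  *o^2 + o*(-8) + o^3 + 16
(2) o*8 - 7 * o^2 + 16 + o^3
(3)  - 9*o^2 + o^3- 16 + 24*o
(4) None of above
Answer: 2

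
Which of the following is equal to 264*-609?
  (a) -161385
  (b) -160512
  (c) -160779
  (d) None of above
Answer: d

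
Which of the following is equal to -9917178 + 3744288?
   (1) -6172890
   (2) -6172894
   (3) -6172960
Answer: 1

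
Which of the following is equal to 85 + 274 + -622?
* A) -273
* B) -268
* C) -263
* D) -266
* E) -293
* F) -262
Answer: C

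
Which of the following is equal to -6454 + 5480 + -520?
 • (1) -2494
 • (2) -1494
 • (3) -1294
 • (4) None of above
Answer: 2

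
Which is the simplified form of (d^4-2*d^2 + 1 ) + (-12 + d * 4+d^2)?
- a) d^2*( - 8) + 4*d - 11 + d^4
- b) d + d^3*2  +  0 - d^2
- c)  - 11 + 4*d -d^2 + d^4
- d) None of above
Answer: c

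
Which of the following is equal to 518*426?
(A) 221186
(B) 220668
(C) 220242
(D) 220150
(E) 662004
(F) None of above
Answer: B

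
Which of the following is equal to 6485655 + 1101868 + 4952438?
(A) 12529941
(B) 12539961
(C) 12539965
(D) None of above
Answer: B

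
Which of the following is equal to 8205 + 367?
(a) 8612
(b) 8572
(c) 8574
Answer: b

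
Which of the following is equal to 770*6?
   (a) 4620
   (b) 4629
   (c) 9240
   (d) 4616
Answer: a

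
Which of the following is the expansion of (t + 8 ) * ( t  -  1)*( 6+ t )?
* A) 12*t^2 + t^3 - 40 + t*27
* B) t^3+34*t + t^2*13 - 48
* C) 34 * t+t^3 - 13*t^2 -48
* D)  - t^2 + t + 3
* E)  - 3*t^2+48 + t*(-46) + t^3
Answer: B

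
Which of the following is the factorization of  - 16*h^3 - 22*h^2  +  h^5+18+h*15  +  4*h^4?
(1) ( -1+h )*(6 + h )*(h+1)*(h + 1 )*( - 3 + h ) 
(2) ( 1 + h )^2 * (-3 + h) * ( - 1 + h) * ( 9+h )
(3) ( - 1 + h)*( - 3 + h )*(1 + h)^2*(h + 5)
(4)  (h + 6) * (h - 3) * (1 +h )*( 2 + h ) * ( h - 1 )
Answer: 1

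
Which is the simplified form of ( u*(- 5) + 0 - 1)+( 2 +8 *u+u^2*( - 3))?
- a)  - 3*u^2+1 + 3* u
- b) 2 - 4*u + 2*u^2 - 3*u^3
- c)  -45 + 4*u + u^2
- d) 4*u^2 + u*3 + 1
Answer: a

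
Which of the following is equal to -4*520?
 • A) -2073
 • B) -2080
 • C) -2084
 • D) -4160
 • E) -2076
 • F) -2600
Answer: B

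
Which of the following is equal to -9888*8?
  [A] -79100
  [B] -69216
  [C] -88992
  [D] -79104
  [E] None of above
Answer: D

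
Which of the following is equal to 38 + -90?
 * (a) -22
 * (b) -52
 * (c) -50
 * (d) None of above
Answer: b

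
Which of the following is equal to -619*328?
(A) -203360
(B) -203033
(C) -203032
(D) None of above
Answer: C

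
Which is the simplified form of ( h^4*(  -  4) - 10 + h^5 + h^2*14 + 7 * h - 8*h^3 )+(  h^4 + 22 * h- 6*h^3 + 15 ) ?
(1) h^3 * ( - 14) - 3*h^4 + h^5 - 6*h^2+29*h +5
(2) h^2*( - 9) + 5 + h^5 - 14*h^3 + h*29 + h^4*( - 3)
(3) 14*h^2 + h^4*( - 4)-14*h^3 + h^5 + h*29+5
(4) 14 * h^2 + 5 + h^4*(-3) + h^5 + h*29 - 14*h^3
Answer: 4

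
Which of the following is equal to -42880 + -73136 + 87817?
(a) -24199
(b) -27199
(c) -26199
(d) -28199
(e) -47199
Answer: d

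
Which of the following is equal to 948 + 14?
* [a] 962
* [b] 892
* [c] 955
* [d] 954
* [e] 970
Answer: a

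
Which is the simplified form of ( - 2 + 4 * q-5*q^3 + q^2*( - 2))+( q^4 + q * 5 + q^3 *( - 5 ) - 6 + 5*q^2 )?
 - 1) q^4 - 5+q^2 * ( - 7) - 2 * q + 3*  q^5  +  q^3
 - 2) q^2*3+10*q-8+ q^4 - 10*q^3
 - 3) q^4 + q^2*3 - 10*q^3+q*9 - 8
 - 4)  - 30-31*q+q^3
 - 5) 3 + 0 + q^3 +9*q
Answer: 3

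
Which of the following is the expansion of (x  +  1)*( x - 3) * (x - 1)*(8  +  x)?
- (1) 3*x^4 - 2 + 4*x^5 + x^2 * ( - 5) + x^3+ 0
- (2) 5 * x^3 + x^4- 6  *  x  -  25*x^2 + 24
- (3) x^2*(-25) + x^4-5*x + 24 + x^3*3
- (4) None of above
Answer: 4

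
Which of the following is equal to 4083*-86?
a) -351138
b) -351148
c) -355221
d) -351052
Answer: a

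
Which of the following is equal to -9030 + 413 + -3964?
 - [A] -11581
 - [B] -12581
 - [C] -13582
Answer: B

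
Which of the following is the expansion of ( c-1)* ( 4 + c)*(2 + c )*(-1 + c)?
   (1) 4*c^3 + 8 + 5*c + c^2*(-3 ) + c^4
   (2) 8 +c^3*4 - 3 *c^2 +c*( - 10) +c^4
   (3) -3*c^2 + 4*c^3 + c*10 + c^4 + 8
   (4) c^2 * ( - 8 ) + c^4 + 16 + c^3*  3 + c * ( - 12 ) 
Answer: 2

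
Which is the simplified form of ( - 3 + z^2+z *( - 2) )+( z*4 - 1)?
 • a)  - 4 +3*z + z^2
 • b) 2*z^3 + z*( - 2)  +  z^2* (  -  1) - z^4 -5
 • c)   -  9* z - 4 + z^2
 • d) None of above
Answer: d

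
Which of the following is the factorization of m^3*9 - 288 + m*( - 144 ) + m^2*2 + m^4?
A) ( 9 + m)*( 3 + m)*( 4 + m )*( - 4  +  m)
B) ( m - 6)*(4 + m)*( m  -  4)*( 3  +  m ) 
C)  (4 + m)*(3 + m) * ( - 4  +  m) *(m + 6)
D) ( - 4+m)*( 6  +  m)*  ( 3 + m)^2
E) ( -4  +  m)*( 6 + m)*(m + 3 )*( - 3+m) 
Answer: C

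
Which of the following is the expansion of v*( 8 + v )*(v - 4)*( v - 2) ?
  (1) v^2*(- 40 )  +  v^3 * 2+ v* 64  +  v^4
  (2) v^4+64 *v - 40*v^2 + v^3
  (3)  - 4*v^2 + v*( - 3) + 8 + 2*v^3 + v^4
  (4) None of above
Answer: 1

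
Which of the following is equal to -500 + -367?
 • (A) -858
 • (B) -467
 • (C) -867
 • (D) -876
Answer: C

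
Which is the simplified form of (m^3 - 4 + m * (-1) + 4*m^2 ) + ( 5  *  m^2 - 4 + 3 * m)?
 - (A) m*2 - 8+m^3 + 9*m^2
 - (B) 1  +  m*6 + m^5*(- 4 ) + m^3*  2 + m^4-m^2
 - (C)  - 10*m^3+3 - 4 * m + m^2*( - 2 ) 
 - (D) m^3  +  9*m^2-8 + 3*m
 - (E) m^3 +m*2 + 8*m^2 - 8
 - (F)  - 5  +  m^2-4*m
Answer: A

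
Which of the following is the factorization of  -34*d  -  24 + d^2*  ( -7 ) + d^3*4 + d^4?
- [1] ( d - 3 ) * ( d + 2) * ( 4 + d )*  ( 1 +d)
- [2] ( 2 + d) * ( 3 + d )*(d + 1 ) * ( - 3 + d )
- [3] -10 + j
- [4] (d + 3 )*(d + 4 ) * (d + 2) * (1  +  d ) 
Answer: 1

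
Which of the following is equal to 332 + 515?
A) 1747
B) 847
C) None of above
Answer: B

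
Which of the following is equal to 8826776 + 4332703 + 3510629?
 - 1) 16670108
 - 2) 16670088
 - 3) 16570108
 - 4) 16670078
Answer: 1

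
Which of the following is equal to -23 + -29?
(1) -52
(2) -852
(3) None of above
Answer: 1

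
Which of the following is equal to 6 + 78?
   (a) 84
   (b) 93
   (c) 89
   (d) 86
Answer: a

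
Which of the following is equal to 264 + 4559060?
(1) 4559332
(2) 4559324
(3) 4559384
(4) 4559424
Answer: 2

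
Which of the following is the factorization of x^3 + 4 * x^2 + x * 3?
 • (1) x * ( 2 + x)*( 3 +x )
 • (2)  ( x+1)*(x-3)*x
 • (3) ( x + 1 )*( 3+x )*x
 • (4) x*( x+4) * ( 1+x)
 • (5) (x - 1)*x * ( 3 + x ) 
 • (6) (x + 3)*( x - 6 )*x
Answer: 3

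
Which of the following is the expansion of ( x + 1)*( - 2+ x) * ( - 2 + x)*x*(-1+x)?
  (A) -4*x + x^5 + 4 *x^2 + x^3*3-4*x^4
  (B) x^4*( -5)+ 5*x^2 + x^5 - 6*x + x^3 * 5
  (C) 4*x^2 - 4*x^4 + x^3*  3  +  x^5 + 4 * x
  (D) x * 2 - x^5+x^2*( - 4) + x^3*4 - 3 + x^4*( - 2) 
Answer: A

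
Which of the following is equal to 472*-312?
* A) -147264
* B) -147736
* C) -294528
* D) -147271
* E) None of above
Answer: A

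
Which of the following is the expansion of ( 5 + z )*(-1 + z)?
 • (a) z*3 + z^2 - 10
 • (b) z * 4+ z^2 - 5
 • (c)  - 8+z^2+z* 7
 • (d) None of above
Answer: b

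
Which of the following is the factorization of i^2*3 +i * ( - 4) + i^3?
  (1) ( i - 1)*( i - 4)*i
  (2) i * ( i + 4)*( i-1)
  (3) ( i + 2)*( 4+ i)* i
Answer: 2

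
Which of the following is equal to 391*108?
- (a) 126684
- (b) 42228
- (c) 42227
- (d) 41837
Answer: b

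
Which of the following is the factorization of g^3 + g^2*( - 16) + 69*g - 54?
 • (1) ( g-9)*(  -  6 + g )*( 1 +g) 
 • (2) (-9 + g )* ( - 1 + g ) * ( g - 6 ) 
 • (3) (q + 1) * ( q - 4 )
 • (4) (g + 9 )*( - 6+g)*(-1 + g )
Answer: 2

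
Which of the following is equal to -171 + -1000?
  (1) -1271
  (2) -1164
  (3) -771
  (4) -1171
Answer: 4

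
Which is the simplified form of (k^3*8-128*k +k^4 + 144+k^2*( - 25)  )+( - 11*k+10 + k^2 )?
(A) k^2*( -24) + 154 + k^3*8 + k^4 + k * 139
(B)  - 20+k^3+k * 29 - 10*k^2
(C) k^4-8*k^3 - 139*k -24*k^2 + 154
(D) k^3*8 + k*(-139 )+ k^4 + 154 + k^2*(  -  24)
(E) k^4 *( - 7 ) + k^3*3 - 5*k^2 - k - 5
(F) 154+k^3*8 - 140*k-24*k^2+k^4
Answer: D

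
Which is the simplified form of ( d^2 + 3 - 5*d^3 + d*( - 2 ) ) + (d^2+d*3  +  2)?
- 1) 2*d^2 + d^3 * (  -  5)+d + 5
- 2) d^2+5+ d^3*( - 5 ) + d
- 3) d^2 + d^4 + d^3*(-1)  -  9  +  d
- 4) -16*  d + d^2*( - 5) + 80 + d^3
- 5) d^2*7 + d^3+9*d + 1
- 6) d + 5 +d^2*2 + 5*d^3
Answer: 1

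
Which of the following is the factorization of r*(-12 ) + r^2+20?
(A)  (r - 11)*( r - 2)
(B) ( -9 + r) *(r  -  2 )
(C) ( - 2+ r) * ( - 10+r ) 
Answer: C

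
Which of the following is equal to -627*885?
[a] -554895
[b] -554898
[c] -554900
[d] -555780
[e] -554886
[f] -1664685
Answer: a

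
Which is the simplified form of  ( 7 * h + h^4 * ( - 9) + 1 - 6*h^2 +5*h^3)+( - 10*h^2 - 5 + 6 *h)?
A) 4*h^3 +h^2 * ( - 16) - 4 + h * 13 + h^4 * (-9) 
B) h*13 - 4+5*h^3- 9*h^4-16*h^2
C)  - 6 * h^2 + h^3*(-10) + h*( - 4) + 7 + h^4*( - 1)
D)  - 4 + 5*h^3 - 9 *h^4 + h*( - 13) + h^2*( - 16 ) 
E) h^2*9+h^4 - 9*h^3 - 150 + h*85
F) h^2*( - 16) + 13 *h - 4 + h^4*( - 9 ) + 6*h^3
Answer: B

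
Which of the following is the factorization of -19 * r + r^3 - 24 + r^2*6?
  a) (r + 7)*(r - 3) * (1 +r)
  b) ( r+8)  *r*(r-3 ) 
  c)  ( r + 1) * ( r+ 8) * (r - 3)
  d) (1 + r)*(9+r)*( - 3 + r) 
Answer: c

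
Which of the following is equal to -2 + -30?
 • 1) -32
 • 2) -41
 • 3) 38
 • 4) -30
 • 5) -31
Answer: 1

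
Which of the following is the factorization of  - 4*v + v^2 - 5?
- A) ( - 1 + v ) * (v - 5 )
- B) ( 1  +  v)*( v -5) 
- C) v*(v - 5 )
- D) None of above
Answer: B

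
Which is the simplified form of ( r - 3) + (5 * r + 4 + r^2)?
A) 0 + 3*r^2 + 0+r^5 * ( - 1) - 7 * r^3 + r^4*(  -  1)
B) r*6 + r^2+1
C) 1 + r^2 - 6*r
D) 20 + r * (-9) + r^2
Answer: B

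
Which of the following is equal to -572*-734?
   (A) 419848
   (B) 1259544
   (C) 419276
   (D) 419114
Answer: A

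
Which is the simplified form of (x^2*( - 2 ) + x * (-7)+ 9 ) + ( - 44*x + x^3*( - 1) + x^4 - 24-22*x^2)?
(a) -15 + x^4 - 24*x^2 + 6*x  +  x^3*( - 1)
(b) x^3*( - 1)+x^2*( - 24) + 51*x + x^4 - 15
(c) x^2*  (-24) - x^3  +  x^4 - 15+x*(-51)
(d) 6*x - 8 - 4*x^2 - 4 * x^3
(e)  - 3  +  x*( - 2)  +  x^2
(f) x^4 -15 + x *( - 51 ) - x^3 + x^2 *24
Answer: c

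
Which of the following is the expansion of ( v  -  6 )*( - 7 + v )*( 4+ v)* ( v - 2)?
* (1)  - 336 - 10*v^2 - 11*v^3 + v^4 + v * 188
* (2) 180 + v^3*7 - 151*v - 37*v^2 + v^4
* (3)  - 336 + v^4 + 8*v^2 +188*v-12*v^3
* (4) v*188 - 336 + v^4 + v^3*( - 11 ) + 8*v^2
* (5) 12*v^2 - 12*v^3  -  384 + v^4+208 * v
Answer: 4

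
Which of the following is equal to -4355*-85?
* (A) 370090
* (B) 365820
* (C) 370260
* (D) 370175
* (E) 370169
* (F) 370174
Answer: D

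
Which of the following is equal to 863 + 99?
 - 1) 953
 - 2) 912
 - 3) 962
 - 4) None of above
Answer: 3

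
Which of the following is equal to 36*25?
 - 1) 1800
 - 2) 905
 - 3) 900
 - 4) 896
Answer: 3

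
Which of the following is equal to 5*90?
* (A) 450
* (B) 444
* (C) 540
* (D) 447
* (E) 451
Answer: A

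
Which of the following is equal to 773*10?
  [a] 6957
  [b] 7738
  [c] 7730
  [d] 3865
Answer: c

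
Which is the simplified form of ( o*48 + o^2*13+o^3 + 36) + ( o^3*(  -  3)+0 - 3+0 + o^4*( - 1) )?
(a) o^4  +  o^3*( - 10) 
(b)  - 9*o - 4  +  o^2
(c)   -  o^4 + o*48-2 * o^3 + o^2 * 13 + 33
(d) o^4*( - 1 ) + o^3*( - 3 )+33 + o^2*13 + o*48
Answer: c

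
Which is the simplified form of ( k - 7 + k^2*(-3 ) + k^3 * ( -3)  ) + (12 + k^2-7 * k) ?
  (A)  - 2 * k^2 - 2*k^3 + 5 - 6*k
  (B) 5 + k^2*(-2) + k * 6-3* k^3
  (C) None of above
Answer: C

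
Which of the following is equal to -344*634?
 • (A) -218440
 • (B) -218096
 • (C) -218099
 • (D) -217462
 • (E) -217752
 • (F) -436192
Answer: B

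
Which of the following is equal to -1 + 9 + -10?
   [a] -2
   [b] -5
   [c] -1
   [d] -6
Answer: a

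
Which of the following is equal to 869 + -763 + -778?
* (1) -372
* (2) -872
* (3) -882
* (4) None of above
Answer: 4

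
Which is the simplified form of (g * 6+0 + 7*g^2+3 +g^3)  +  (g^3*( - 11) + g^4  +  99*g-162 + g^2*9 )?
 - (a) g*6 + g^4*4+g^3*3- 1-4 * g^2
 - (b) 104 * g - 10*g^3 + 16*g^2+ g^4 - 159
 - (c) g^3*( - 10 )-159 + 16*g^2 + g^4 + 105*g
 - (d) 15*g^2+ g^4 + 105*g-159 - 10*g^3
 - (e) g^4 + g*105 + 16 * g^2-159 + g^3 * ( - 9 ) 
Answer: c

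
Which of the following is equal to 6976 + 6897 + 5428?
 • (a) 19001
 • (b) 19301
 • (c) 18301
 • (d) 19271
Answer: b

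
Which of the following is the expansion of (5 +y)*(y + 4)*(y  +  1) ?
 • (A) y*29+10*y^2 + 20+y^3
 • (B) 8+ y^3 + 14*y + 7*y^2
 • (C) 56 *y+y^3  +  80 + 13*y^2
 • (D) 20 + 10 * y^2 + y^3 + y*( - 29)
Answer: A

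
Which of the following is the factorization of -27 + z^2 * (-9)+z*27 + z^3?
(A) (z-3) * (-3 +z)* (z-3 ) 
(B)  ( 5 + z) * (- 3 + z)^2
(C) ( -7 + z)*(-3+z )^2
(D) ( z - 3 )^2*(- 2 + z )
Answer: A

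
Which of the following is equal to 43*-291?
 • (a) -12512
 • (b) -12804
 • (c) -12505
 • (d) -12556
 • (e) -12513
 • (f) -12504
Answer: e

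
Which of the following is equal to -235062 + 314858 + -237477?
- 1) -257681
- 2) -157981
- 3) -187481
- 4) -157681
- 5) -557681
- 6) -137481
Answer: 4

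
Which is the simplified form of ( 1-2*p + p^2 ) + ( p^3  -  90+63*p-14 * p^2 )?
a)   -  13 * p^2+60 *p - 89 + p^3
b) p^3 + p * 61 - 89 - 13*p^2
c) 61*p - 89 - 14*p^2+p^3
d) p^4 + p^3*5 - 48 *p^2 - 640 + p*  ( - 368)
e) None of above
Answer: b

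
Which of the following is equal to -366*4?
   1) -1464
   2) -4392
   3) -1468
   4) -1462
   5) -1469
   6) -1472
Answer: 1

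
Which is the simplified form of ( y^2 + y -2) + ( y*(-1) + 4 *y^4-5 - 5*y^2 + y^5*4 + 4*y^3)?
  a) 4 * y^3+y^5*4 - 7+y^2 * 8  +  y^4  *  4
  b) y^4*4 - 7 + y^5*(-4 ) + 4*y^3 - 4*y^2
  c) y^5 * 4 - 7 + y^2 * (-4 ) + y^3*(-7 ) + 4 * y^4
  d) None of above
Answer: d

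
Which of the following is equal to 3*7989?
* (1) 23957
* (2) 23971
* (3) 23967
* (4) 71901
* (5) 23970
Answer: 3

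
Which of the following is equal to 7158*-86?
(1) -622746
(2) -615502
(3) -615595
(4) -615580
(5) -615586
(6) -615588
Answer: 6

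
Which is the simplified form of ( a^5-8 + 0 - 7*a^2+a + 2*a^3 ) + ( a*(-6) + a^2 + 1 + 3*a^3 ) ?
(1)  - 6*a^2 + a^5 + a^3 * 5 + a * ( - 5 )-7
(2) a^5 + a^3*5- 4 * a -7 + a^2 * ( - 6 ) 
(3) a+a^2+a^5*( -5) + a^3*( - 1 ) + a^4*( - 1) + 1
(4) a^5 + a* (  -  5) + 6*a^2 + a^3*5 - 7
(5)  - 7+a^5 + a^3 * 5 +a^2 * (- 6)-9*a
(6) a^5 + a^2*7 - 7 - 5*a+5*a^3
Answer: 1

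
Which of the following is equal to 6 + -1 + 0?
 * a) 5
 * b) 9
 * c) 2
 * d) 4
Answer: a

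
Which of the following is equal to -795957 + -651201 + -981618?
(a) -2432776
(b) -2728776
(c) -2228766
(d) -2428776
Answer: d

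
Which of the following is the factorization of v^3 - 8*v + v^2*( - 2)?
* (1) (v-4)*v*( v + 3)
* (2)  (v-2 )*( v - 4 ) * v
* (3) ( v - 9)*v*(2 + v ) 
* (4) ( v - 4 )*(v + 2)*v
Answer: 4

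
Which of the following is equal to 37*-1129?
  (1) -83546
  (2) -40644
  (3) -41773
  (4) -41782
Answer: 3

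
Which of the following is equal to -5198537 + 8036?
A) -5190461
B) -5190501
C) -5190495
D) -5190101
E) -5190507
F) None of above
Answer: B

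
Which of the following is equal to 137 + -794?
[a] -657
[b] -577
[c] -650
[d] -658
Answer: a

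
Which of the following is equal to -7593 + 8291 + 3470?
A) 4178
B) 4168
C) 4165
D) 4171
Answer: B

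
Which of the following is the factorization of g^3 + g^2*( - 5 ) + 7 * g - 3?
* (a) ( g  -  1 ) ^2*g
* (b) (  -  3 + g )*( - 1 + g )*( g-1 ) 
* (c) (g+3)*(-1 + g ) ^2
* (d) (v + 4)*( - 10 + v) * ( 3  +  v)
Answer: b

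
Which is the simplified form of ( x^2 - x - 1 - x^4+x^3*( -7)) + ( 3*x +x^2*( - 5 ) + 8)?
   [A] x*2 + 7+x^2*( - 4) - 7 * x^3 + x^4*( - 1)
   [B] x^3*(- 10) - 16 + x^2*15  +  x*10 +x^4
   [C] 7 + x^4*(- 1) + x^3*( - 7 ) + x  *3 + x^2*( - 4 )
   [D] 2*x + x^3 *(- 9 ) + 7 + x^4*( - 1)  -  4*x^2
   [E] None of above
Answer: A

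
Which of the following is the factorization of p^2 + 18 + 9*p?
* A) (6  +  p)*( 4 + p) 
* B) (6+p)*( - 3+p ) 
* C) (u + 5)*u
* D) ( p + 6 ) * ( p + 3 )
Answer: D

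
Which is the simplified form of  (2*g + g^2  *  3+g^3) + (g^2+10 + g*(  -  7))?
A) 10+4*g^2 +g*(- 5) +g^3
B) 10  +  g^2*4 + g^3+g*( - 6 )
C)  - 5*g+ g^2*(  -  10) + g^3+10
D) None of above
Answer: A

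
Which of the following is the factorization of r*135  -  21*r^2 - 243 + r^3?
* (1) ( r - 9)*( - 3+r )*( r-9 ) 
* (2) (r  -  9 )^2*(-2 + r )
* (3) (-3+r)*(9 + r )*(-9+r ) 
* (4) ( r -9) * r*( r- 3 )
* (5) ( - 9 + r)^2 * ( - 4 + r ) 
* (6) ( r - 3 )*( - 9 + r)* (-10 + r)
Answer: 1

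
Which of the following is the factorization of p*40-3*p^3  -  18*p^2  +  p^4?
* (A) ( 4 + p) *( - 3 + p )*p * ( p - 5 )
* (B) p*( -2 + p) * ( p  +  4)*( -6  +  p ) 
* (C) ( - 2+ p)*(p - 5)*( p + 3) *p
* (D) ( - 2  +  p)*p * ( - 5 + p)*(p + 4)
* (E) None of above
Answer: D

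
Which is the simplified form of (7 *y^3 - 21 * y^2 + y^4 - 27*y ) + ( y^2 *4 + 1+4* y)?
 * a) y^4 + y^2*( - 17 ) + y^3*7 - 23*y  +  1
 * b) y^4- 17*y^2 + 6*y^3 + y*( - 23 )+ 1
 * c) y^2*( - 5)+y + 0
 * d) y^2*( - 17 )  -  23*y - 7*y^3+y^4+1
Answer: a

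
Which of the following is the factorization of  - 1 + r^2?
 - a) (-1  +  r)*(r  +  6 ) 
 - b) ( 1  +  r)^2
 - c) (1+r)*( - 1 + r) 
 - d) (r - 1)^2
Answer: c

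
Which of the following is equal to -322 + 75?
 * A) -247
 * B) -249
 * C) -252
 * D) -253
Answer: A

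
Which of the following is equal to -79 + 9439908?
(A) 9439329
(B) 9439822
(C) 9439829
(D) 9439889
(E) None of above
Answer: C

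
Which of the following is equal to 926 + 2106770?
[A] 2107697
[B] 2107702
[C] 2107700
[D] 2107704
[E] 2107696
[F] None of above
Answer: E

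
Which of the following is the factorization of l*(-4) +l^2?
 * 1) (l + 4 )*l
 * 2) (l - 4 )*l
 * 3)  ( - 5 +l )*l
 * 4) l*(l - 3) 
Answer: 2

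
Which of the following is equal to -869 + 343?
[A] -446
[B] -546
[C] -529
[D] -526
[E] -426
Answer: D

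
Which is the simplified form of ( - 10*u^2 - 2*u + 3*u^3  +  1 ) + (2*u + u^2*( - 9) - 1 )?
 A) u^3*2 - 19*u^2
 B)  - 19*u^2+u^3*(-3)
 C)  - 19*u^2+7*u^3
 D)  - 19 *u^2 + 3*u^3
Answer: D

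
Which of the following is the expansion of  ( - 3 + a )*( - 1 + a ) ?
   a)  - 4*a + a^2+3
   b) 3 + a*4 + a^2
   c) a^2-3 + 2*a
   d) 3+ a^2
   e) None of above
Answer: a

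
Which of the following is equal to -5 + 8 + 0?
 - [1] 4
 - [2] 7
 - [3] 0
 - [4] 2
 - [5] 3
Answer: 5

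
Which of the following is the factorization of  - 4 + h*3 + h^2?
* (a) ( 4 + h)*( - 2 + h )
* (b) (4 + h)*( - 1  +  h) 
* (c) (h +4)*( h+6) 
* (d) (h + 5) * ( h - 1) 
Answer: b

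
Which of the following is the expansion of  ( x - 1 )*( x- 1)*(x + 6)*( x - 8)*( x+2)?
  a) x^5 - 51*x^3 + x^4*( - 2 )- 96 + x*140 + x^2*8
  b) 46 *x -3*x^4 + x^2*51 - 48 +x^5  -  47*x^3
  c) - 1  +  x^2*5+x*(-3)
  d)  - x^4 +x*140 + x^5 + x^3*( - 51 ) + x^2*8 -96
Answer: a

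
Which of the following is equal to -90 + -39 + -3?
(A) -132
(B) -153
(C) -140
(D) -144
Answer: A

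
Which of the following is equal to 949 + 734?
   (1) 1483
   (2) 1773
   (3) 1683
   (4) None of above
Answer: 3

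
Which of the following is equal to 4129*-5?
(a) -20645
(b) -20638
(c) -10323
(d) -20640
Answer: a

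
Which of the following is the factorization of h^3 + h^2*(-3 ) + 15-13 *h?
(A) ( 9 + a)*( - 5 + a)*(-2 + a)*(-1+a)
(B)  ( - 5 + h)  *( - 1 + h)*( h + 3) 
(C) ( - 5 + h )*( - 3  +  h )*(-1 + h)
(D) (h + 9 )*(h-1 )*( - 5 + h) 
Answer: B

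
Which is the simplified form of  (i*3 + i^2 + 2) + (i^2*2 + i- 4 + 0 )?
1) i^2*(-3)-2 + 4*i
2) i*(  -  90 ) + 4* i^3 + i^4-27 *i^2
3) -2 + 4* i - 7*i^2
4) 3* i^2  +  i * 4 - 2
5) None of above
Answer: 4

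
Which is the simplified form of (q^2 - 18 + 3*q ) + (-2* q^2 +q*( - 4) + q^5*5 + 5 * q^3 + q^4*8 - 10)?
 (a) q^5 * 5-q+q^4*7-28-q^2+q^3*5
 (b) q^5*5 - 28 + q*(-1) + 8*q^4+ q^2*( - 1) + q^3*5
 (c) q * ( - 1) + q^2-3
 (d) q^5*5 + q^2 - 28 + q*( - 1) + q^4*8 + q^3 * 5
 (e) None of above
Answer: b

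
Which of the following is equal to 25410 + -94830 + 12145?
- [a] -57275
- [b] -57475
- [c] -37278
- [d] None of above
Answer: a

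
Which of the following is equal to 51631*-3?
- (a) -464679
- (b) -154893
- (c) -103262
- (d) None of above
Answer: b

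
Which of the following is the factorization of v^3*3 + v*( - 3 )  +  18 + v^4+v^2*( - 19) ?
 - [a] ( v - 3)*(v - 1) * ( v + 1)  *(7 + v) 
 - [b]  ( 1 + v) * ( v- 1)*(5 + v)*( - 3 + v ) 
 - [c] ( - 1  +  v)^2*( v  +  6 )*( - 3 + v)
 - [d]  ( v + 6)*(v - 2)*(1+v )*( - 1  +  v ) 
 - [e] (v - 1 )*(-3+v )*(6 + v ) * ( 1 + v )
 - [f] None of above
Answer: e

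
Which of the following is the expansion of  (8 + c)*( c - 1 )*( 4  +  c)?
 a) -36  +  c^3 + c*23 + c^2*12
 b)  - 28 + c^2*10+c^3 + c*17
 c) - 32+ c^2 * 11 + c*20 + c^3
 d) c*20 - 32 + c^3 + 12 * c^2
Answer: c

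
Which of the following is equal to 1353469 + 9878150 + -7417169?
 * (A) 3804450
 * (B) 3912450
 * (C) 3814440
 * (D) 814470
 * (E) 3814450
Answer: E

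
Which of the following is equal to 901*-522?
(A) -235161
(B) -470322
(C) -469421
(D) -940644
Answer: B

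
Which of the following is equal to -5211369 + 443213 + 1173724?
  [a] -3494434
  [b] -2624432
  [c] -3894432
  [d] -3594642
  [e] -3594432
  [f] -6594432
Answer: e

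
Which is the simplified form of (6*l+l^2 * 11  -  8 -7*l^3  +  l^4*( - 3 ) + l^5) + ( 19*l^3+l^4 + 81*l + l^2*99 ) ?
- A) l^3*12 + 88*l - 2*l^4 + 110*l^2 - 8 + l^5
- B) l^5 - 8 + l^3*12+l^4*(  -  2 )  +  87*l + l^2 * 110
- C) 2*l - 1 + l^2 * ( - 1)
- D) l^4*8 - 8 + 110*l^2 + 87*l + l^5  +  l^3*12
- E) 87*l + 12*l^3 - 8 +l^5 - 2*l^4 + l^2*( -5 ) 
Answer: B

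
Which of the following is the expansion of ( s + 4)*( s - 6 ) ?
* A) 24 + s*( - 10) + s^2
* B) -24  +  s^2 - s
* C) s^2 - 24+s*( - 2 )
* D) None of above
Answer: C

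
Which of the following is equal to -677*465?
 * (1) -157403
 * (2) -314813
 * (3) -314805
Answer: 3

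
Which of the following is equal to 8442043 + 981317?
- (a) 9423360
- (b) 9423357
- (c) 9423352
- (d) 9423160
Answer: a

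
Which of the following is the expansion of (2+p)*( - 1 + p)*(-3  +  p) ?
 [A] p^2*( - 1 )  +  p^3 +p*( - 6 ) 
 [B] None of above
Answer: B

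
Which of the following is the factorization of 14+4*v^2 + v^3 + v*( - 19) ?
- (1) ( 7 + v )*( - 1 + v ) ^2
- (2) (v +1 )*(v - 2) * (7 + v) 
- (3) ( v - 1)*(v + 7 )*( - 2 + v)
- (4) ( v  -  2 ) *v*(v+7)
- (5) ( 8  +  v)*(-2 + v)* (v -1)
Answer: 3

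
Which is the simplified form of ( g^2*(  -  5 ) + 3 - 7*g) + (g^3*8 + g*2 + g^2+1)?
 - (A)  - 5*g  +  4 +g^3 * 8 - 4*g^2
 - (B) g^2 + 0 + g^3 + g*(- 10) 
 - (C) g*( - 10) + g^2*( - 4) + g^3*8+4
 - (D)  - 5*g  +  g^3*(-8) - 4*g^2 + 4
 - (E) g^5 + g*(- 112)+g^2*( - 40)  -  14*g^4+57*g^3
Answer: A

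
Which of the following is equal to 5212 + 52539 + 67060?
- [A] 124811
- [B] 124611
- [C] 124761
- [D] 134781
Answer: A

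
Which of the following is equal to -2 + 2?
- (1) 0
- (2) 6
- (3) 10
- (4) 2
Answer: 1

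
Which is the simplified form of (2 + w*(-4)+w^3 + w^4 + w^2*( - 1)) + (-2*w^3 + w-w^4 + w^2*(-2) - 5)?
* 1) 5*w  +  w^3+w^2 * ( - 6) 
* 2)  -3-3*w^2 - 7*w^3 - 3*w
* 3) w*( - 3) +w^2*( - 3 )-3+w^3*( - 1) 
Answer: 3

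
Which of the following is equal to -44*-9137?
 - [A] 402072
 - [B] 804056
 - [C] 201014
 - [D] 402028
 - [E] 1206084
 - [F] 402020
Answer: D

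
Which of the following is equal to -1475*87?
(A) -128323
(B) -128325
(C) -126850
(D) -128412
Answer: B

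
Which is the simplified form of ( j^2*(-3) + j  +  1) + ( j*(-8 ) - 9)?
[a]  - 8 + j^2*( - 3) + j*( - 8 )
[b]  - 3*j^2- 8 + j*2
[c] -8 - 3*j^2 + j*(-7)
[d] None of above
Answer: c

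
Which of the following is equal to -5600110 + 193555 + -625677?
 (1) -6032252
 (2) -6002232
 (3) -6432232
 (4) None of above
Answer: 4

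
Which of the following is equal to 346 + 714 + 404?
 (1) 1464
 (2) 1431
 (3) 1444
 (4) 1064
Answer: 1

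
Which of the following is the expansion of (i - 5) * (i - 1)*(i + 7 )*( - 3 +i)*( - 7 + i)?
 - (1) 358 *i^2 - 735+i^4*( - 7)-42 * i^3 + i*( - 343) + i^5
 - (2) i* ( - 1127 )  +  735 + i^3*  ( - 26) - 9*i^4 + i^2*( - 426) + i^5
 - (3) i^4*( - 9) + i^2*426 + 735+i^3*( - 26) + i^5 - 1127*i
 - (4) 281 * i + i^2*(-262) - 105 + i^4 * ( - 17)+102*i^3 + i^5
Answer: 3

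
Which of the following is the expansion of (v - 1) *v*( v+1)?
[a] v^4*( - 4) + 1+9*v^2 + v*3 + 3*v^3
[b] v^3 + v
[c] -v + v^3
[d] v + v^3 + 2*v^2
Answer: c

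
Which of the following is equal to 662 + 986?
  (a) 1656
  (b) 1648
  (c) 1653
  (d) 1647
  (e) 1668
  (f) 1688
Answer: b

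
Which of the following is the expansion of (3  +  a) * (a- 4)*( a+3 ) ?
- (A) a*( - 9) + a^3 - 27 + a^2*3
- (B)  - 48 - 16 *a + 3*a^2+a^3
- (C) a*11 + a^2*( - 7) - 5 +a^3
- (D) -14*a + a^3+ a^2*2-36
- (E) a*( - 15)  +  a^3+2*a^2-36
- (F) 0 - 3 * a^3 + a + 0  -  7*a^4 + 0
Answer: E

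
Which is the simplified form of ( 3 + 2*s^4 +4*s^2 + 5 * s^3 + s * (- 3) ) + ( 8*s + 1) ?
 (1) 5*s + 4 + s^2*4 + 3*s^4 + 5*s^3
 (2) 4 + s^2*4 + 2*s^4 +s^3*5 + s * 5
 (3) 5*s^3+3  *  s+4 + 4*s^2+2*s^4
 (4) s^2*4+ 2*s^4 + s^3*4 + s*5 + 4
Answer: 2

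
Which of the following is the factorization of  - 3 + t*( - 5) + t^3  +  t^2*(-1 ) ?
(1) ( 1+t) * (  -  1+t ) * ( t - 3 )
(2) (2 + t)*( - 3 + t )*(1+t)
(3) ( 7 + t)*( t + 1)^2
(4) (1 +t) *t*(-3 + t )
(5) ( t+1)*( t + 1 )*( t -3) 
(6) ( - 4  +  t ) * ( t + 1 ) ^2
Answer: 5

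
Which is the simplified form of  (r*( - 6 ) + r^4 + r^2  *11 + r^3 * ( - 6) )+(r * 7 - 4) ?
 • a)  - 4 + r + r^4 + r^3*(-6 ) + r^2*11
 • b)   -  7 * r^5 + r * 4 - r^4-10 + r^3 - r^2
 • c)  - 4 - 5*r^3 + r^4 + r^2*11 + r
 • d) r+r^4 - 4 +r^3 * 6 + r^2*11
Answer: a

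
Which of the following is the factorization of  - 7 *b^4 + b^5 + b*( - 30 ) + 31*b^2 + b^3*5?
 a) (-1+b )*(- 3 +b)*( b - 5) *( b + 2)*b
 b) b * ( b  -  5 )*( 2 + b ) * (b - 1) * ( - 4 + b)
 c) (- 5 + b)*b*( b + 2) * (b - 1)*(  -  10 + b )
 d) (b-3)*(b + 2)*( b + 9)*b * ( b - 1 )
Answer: a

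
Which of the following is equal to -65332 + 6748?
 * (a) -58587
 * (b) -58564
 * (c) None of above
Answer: c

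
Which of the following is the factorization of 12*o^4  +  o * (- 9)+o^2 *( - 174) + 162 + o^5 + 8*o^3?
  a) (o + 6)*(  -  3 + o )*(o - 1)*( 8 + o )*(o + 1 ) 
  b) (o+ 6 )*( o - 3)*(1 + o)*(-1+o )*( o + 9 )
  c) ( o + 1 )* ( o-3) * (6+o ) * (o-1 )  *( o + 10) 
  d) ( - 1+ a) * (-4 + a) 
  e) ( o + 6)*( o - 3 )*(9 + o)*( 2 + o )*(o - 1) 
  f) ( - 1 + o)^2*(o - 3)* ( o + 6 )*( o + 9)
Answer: b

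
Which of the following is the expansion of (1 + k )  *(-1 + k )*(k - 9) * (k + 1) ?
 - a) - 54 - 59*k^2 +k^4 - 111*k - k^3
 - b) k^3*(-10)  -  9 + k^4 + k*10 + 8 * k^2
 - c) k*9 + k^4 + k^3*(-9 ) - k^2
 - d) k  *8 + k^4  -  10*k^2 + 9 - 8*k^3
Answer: d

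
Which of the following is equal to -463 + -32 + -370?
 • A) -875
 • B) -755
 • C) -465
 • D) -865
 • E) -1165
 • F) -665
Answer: D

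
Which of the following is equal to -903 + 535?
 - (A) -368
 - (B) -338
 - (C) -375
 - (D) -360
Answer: A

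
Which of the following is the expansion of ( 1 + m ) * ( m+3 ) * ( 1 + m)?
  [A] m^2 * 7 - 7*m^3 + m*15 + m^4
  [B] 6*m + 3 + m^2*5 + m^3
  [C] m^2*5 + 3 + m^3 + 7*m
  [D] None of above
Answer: C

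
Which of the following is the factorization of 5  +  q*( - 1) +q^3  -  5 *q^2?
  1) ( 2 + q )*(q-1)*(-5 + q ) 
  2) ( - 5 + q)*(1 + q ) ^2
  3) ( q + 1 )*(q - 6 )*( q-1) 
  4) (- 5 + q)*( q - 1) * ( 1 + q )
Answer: 4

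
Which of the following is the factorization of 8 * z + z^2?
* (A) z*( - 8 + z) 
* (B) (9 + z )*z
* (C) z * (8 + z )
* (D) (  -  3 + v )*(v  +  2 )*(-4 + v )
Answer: C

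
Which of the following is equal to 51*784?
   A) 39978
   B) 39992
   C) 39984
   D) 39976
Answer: C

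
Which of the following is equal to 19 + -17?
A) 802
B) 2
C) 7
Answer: B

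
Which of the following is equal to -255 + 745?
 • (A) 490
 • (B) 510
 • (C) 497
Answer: A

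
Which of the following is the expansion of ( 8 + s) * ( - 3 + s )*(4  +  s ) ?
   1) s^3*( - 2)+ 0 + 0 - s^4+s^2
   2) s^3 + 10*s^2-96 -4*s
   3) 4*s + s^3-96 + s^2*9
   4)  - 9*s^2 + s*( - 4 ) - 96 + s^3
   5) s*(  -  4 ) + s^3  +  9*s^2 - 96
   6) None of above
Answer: 5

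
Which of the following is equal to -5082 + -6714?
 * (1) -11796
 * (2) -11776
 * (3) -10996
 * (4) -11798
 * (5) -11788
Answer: 1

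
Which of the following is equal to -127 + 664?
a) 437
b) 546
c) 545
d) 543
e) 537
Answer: e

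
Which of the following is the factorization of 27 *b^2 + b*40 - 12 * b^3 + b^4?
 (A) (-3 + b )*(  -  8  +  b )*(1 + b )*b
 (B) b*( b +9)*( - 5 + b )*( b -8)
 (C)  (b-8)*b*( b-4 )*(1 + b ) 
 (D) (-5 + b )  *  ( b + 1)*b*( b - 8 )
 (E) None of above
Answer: D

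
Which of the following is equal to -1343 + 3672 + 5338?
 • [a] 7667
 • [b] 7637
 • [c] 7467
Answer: a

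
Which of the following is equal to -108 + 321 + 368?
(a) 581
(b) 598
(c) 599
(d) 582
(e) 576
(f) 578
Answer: a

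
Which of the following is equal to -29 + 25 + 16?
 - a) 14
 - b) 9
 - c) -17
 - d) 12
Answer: d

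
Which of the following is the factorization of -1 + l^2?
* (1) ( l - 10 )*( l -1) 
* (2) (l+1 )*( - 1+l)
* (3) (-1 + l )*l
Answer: 2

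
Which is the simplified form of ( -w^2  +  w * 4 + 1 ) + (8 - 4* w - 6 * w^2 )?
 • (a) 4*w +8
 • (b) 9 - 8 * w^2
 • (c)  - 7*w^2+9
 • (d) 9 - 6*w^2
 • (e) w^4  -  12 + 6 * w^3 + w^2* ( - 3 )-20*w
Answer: c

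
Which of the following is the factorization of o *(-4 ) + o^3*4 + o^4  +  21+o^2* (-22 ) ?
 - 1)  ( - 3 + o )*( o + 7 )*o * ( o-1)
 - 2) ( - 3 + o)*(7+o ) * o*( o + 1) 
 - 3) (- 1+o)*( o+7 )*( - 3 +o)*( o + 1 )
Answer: 3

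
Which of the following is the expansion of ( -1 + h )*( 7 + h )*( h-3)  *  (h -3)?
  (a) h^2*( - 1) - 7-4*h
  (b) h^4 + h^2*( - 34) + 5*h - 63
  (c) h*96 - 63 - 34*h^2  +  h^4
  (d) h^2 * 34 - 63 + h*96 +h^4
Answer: c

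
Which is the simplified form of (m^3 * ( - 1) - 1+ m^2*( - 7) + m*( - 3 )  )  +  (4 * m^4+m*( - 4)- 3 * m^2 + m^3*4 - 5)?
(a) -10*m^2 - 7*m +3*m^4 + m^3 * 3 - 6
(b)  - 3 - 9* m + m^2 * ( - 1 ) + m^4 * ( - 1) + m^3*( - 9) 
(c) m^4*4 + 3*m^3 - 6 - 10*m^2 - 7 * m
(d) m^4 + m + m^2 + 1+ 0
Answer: c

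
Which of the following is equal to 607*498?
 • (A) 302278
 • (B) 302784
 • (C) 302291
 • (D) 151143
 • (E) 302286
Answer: E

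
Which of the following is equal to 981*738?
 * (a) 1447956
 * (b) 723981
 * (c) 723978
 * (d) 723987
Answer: c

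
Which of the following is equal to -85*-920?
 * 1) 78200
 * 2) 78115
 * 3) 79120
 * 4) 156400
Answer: 1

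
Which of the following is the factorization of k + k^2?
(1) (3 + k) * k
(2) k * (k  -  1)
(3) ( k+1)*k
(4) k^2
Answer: 3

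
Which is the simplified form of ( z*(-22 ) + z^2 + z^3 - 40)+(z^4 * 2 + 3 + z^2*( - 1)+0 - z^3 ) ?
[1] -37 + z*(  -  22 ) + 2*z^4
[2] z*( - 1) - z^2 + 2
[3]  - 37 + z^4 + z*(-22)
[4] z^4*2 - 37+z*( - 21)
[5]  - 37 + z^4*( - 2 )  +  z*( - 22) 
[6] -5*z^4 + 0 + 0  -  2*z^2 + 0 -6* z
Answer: 1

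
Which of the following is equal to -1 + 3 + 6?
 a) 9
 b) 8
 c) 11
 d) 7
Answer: b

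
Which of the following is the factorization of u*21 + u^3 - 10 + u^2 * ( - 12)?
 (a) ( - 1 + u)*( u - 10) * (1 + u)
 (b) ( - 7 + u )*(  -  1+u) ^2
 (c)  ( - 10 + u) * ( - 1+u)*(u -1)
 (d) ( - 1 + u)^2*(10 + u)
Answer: c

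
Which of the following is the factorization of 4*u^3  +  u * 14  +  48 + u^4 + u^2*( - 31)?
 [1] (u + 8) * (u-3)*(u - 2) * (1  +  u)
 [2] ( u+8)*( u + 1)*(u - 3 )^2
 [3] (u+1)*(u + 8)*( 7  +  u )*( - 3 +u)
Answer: 1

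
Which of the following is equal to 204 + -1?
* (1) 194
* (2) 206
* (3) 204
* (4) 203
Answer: 4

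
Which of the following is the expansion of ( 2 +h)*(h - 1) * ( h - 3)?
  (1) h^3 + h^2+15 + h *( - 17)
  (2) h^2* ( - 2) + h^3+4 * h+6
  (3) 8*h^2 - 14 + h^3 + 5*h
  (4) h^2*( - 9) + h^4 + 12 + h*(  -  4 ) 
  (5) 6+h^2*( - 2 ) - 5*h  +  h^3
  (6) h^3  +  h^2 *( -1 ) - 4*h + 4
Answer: 5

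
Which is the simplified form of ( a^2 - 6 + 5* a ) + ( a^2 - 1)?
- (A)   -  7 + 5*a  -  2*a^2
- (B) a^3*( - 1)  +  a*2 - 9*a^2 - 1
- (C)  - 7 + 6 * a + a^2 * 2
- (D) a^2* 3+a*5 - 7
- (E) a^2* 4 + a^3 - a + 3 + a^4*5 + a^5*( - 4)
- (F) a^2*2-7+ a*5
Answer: F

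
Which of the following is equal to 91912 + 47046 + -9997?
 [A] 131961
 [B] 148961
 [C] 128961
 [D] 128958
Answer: C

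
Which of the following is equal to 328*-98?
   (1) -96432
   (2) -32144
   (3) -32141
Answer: 2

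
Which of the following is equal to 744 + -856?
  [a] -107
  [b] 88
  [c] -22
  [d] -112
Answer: d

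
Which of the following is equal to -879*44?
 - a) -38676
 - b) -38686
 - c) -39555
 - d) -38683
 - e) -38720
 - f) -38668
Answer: a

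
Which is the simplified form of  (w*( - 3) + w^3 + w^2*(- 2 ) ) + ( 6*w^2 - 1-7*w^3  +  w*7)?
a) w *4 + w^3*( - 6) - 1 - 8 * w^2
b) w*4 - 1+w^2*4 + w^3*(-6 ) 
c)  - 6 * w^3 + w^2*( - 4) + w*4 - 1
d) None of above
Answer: b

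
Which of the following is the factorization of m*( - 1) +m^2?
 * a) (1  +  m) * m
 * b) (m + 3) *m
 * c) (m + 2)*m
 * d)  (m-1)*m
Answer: d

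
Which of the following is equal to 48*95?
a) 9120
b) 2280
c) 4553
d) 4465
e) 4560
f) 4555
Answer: e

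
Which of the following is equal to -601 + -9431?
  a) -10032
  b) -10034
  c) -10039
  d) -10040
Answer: a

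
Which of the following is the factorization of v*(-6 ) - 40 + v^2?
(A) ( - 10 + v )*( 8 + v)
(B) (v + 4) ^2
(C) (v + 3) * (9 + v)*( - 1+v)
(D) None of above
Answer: D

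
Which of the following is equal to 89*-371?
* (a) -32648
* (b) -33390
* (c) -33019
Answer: c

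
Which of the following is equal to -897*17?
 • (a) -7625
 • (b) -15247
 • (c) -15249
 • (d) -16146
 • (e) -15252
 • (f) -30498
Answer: c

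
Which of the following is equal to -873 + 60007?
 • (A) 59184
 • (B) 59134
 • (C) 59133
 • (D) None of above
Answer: B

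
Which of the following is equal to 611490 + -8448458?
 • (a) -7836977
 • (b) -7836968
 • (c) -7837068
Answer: b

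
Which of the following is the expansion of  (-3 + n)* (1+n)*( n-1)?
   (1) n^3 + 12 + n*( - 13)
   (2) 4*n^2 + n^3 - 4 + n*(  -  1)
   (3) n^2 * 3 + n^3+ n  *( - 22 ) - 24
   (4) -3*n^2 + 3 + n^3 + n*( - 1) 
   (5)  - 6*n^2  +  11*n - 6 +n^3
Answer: 4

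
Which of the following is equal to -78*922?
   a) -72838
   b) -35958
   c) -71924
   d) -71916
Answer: d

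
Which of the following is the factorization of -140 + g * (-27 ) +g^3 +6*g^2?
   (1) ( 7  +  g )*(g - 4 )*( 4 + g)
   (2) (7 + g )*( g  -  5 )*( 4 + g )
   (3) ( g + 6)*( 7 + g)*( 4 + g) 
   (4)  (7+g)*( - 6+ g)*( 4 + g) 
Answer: 2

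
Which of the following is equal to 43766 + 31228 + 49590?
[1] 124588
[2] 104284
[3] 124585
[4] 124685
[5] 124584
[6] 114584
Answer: 5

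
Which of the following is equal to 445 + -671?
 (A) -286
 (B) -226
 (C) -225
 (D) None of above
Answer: B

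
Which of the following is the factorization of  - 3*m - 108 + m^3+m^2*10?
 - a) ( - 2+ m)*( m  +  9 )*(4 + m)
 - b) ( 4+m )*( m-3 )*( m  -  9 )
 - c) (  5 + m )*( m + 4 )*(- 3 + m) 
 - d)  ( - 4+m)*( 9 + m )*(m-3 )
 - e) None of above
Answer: e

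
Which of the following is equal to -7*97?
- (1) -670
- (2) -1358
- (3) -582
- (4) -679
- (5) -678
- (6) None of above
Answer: 4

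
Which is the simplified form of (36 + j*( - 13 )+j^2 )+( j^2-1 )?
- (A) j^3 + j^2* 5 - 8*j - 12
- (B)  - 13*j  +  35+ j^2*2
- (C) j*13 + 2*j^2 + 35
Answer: B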